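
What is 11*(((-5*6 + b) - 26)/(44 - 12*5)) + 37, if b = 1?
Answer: 1197/16 ≈ 74.813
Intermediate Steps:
11*(((-5*6 + b) - 26)/(44 - 12*5)) + 37 = 11*(((-5*6 + 1) - 26)/(44 - 12*5)) + 37 = 11*(((-30 + 1) - 26)/(44 - 60)) + 37 = 11*((-29 - 26)/(-16)) + 37 = 11*(-55*(-1/16)) + 37 = 11*(55/16) + 37 = 605/16 + 37 = 1197/16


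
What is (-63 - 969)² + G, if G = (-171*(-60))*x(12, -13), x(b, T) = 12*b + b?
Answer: 2665584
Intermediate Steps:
x(b, T) = 13*b
G = 1600560 (G = (-171*(-60))*(13*12) = 10260*156 = 1600560)
(-63 - 969)² + G = (-63 - 969)² + 1600560 = (-1032)² + 1600560 = 1065024 + 1600560 = 2665584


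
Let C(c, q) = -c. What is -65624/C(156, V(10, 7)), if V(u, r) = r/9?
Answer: 1262/3 ≈ 420.67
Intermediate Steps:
V(u, r) = r/9 (V(u, r) = r*(1/9) = r/9)
-65624/C(156, V(10, 7)) = -65624/((-1*156)) = -65624/(-156) = -65624*(-1/156) = 1262/3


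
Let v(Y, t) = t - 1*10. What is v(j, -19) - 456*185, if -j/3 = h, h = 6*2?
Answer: -84389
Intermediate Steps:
h = 12
j = -36 (j = -3*12 = -36)
v(Y, t) = -10 + t (v(Y, t) = t - 10 = -10 + t)
v(j, -19) - 456*185 = (-10 - 19) - 456*185 = -29 - 84360 = -84389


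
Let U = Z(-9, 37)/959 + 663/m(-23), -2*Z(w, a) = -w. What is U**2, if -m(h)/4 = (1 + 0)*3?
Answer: 44925769849/14714896 ≈ 3053.1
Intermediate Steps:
Z(w, a) = w/2 (Z(w, a) = -(-1)*w/2 = w/2)
m(h) = -12 (m(h) = -4*(1 + 0)*3 = -4*3 = -12)
U = -211957/3836 (U = ((1/2)*(-9))/959 + 663/(-12) = -9/2*1/959 + 663*(-1/12) = -9/1918 - 221/4 = -211957/3836 ≈ -55.255)
U**2 = (-211957/3836)**2 = 44925769849/14714896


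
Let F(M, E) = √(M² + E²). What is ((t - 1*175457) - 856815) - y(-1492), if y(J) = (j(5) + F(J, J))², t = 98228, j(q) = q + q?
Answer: -5386272 - 29840*√2 ≈ -5.4285e+6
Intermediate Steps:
j(q) = 2*q
F(M, E) = √(E² + M²)
y(J) = (10 + √2*√(J²))² (y(J) = (2*5 + √(J² + J²))² = (10 + √(2*J²))² = (10 + √2*√(J²))²)
((t - 1*175457) - 856815) - y(-1492) = ((98228 - 1*175457) - 856815) - (10 + √2*√((-1492)²))² = ((98228 - 175457) - 856815) - (10 + √2*√2226064)² = (-77229 - 856815) - (10 + √2*1492)² = -934044 - (10 + 1492*√2)²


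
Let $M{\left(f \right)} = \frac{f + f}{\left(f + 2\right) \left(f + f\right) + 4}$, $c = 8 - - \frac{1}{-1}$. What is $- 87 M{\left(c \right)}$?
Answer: $- \frac{609}{65} \approx -9.3692$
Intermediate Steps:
$c = 7$ ($c = 8 - \left(-1\right) \left(-1\right) = 8 - 1 = 7$)
$M{\left(f \right)} = \frac{2 f}{4 + 2 f \left(2 + f\right)}$ ($M{\left(f \right)} = \frac{2 f}{\left(2 + f\right) 2 f + 4} = \frac{2 f}{2 f \left(2 + f\right) + 4} = \frac{2 f}{4 + 2 f \left(2 + f\right)}$)
$- 87 M{\left(c \right)} = - 87 \frac{7}{2 + 7^{2} + 2 \cdot 7} = - 87 \frac{7}{2 + 49 + 14} = - 87 \cdot \frac{7}{65} = - 87 \cdot 7 \cdot \frac{1}{65} = \left(-87\right) \frac{7}{65} = - \frac{609}{65}$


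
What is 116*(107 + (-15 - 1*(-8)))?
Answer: 11600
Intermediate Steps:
116*(107 + (-15 - 1*(-8))) = 116*(107 + (-15 + 8)) = 116*(107 - 7) = 116*100 = 11600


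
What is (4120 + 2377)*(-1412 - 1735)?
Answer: -20446059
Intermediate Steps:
(4120 + 2377)*(-1412 - 1735) = 6497*(-3147) = -20446059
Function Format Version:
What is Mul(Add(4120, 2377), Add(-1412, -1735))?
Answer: -20446059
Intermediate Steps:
Mul(Add(4120, 2377), Add(-1412, -1735)) = Mul(6497, -3147) = -20446059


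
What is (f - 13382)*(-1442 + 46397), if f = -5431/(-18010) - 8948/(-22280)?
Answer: -603455311890738/1003157 ≈ -6.0156e+8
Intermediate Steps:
f = 3526952/5015785 (f = -5431*(-1/18010) - 8948*(-1/22280) = 5431/18010 + 2237/5570 = 3526952/5015785 ≈ 0.70317)
(f - 13382)*(-1442 + 46397) = (3526952/5015785 - 13382)*(-1442 + 46397) = -67117707918/5015785*44955 = -603455311890738/1003157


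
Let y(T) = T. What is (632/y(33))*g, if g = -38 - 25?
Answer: -13272/11 ≈ -1206.5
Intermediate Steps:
g = -63
(632/y(33))*g = (632/33)*(-63) = -13272/11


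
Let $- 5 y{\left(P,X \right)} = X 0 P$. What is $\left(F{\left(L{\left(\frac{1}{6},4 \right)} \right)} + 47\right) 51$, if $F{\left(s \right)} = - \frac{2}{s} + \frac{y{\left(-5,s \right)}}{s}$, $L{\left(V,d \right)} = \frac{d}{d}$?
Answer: $2295$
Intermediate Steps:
$y{\left(P,X \right)} = 0$ ($y{\left(P,X \right)} = - \frac{X 0 P}{5} = - \frac{0 P}{5} = \left(- \frac{1}{5}\right) 0 = 0$)
$L{\left(V,d \right)} = 1$
$F{\left(s \right)} = - \frac{2}{s}$ ($F{\left(s \right)} = - \frac{2}{s} + \frac{0}{s} = - \frac{2}{s} + 0 = - \frac{2}{s}$)
$\left(F{\left(L{\left(\frac{1}{6},4 \right)} \right)} + 47\right) 51 = \left(- \frac{2}{1} + 47\right) 51 = \left(\left(-2\right) 1 + 47\right) 51 = \left(-2 + 47\right) 51 = 45 \cdot 51 = 2295$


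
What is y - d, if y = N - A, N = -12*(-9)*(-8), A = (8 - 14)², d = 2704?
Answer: -3604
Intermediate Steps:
A = 36 (A = (-6)² = 36)
N = -864 (N = 108*(-8) = -864)
y = -900 (y = -864 - 1*36 = -864 - 36 = -900)
y - d = -900 - 1*2704 = -900 - 2704 = -3604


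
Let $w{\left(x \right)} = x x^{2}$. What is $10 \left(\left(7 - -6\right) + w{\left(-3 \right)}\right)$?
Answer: $-140$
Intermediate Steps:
$w{\left(x \right)} = x^{3}$
$10 \left(\left(7 - -6\right) + w{\left(-3 \right)}\right) = 10 \left(\left(7 - -6\right) + \left(-3\right)^{3}\right) = 10 \left(\left(7 + 6\right) - 27\right) = 10 \left(13 - 27\right) = 10 \left(-14\right) = -140$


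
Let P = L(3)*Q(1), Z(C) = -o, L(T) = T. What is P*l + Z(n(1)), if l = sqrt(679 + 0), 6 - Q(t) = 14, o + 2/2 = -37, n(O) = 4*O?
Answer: 38 - 24*sqrt(679) ≈ -587.38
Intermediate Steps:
o = -38 (o = -1 - 37 = -38)
Q(t) = -8 (Q(t) = 6 - 1*14 = 6 - 14 = -8)
Z(C) = 38 (Z(C) = -1*(-38) = 38)
l = sqrt(679) ≈ 26.058
P = -24 (P = 3*(-8) = -24)
P*l + Z(n(1)) = -24*sqrt(679) + 38 = 38 - 24*sqrt(679)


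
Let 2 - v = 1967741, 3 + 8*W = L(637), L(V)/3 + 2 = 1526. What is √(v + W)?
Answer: I*√31474686/4 ≈ 1402.6*I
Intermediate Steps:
L(V) = 4572 (L(V) = -6 + 3*1526 = -6 + 4578 = 4572)
W = 4569/8 (W = -3/8 + (⅛)*4572 = -3/8 + 1143/2 = 4569/8 ≈ 571.13)
v = -1967739 (v = 2 - 1*1967741 = 2 - 1967741 = -1967739)
√(v + W) = √(-1967739 + 4569/8) = √(-15737343/8) = I*√31474686/4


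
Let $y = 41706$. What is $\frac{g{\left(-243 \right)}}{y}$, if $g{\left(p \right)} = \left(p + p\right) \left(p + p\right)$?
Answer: $\frac{13122}{2317} \approx 5.6634$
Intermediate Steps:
$g{\left(p \right)} = 4 p^{2}$ ($g{\left(p \right)} = 2 p 2 p = 4 p^{2}$)
$\frac{g{\left(-243 \right)}}{y} = \frac{4 \left(-243\right)^{2}}{41706} = 4 \cdot 59049 \cdot \frac{1}{41706} = 236196 \cdot \frac{1}{41706} = \frac{13122}{2317}$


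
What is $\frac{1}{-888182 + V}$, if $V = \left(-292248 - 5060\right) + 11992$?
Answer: $- \frac{1}{1173498} \approx -8.5215 \cdot 10^{-7}$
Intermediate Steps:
$V = -285316$ ($V = -297308 + 11992 = -285316$)
$\frac{1}{-888182 + V} = \frac{1}{-888182 - 285316} = \frac{1}{-1173498} = - \frac{1}{1173498}$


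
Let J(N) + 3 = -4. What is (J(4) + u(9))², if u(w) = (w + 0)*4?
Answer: 841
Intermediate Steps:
J(N) = -7 (J(N) = -3 - 4 = -7)
u(w) = 4*w (u(w) = w*4 = 4*w)
(J(4) + u(9))² = (-7 + 4*9)² = (-7 + 36)² = 29² = 841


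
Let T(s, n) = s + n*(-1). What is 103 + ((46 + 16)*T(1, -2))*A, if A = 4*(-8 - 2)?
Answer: -7337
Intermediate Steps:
T(s, n) = s - n
A = -40 (A = 4*(-10) = -40)
103 + ((46 + 16)*T(1, -2))*A = 103 + ((46 + 16)*(1 - 1*(-2)))*(-40) = 103 + (62*(1 + 2))*(-40) = 103 + (62*3)*(-40) = 103 + 186*(-40) = 103 - 7440 = -7337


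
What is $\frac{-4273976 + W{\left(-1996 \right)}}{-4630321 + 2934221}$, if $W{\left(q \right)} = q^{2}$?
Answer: $\frac{14498}{84805} \approx 0.17096$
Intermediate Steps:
$\frac{-4273976 + W{\left(-1996 \right)}}{-4630321 + 2934221} = \frac{-4273976 + \left(-1996\right)^{2}}{-4630321 + 2934221} = \frac{-4273976 + 3984016}{-1696100} = \left(-289960\right) \left(- \frac{1}{1696100}\right) = \frac{14498}{84805}$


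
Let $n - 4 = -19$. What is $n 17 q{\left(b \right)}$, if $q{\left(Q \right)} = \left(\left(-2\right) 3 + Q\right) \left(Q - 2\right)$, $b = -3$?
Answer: $-11475$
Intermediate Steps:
$n = -15$ ($n = 4 - 19 = -15$)
$q{\left(Q \right)} = \left(-6 + Q\right) \left(-2 + Q\right)$
$n 17 q{\left(b \right)} = \left(-15\right) 17 \left(12 + \left(-3\right)^{2} - -24\right) = - 255 \left(12 + 9 + 24\right) = \left(-255\right) 45 = -11475$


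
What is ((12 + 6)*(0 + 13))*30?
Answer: 7020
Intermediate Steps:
((12 + 6)*(0 + 13))*30 = (18*13)*30 = 234*30 = 7020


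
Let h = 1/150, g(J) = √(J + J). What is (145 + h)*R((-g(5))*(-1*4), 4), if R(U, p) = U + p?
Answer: 43502/75 + 43502*√10/75 ≈ 2414.2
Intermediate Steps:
g(J) = √2*√J (g(J) = √(2*J) = √2*√J)
h = 1/150 ≈ 0.0066667
(145 + h)*R((-g(5))*(-1*4), 4) = (145 + 1/150)*((-√2*√5)*(-1*4) + 4) = 21751*(-√10*(-4) + 4)/150 = 21751*(4*√10 + 4)/150 = 21751*(4 + 4*√10)/150 = 43502/75 + 43502*√10/75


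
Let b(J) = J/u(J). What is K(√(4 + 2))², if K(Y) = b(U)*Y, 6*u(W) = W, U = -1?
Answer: 216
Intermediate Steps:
u(W) = W/6
b(J) = 6 (b(J) = J/((J/6)) = J*(6/J) = 6)
K(Y) = 6*Y
K(√(4 + 2))² = (6*√(4 + 2))² = (6*√6)² = 216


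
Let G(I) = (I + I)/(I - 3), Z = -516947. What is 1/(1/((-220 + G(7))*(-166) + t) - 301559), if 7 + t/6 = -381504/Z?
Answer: -18559135483/5596674336601050 ≈ -3.3161e-6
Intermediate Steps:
G(I) = 2*I/(-3 + I) (G(I) = (2*I)/(-3 + I) = 2*I/(-3 + I))
t = -19422750/516947 (t = -42 + 6*(-381504/(-516947)) = -42 + 6*(-381504*(-1/516947)) = -42 + 6*(381504/516947) = -42 + 2289024/516947 = -19422750/516947 ≈ -37.572)
1/(1/((-220 + G(7))*(-166) + t) - 301559) = 1/(1/((-220 + 2*7/(-3 + 7))*(-166) - 19422750/516947) - 301559) = 1/(1/((-220 + 2*7/4)*(-166) - 19422750/516947) - 301559) = 1/(1/((-220 + 2*7*(¼))*(-166) - 19422750/516947) - 301559) = 1/(1/((-220 + 7/2)*(-166) - 19422750/516947) - 301559) = 1/(1/(-433/2*(-166) - 19422750/516947) - 301559) = 1/(1/(35939 - 19422750/516947) - 301559) = 1/(1/(18559135483/516947) - 301559) = 1/(516947/18559135483 - 301559) = 1/(-5596674336601050/18559135483) = -18559135483/5596674336601050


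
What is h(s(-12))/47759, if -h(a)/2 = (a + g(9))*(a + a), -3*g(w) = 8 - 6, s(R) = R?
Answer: -608/47759 ≈ -0.012731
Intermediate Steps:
g(w) = -⅔ (g(w) = -(8 - 6)/3 = -⅓*2 = -⅔)
h(a) = -4*a*(-⅔ + a) (h(a) = -2*(a - ⅔)*(a + a) = -2*(-⅔ + a)*2*a = -4*a*(-⅔ + a))
h(s(-12))/47759 = ((4/3)*(-12)*(2 - 3*(-12)))/47759 = ((4/3)*(-12)*(2 + 36))*(1/47759) = ((4/3)*(-12)*38)*(1/47759) = -608*1/47759 = -608/47759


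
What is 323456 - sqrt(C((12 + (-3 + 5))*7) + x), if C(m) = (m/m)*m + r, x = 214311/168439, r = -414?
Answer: 323456 - I*sqrt(8929357833307)/168439 ≈ 3.2346e+5 - 17.741*I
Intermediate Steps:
x = 214311/168439 (x = 214311*(1/168439) = 214311/168439 ≈ 1.2723)
C(m) = -414 + m (C(m) = (m/m)*m - 414 = 1*m - 414 = m - 414 = -414 + m)
323456 - sqrt(C((12 + (-3 + 5))*7) + x) = 323456 - sqrt((-414 + (12 + (-3 + 5))*7) + 214311/168439) = 323456 - sqrt((-414 + (12 + 2)*7) + 214311/168439) = 323456 - sqrt((-414 + 14*7) + 214311/168439) = 323456 - sqrt((-414 + 98) + 214311/168439) = 323456 - sqrt(-316 + 214311/168439) = 323456 - sqrt(-53012413/168439) = 323456 - I*sqrt(8929357833307)/168439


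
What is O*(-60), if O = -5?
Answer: 300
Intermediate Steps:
O*(-60) = -5*(-60) = 300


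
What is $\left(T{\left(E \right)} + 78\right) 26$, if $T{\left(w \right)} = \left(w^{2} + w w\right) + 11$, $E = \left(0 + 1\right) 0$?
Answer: $2314$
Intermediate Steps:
$E = 0$ ($E = 1 \cdot 0 = 0$)
$T{\left(w \right)} = 11 + 2 w^{2}$ ($T{\left(w \right)} = \left(w^{2} + w^{2}\right) + 11 = 2 w^{2} + 11 = 11 + 2 w^{2}$)
$\left(T{\left(E \right)} + 78\right) 26 = \left(\left(11 + 2 \cdot 0^{2}\right) + 78\right) 26 = \left(\left(11 + 2 \cdot 0\right) + 78\right) 26 = \left(\left(11 + 0\right) + 78\right) 26 = \left(11 + 78\right) 26 = 89 \cdot 26 = 2314$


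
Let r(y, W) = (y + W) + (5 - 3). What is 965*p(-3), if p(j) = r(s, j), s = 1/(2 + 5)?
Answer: -5790/7 ≈ -827.14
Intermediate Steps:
s = ⅐ (s = 1/7 = ⅐ ≈ 0.14286)
r(y, W) = 2 + W + y (r(y, W) = (W + y) + 2 = 2 + W + y)
p(j) = 15/7 + j (p(j) = 2 + j + ⅐ = 15/7 + j)
965*p(-3) = 965*(15/7 - 3) = 965*(-6/7) = -5790/7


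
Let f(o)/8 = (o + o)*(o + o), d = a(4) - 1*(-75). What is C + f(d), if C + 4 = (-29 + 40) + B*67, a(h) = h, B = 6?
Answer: 200121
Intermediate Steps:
C = 409 (C = -4 + ((-29 + 40) + 6*67) = -4 + (11 + 402) = -4 + 413 = 409)
d = 79 (d = 4 - 1*(-75) = 4 + 75 = 79)
f(o) = 32*o² (f(o) = 8*((o + o)*(o + o)) = 8*((2*o)*(2*o)) = 8*(4*o²) = 32*o²)
C + f(d) = 409 + 32*79² = 409 + 32*6241 = 409 + 199712 = 200121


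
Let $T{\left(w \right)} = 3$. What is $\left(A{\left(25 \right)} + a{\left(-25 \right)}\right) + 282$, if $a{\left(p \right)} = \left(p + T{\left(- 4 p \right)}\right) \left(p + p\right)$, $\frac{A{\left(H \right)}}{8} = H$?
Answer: $1582$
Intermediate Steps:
$A{\left(H \right)} = 8 H$
$a{\left(p \right)} = 2 p \left(3 + p\right)$ ($a{\left(p \right)} = \left(p + 3\right) \left(p + p\right) = \left(3 + p\right) 2 p = 2 p \left(3 + p\right)$)
$\left(A{\left(25 \right)} + a{\left(-25 \right)}\right) + 282 = \left(8 \cdot 25 + 2 \left(-25\right) \left(3 - 25\right)\right) + 282 = \left(200 + 2 \left(-25\right) \left(-22\right)\right) + 282 = \left(200 + 1100\right) + 282 = 1300 + 282 = 1582$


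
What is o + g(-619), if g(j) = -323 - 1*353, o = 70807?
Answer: 70131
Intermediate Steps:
g(j) = -676 (g(j) = -323 - 353 = -676)
o + g(-619) = 70807 - 676 = 70131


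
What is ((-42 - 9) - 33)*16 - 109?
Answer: -1453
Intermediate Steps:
((-42 - 9) - 33)*16 - 109 = (-51 - 33)*16 - 109 = -84*16 - 109 = -1344 - 109 = -1453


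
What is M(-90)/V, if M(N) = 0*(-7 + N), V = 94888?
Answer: 0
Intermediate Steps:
M(N) = 0
M(-90)/V = 0/94888 = 0*(1/94888) = 0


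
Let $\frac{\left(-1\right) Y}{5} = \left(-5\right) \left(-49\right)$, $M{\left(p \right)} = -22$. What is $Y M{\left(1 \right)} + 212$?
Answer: $27162$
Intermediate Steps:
$Y = -1225$ ($Y = - 5 \left(\left(-5\right) \left(-49\right)\right) = \left(-5\right) 245 = -1225$)
$Y M{\left(1 \right)} + 212 = \left(-1225\right) \left(-22\right) + 212 = 26950 + 212 = 27162$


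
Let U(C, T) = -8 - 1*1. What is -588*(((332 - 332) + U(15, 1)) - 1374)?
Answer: 813204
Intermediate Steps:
U(C, T) = -9 (U(C, T) = -8 - 1 = -9)
-588*(((332 - 332) + U(15, 1)) - 1374) = -588*(((332 - 332) - 9) - 1374) = -588*((0 - 9) - 1374) = -588*(-9 - 1374) = -588*(-1383) = 813204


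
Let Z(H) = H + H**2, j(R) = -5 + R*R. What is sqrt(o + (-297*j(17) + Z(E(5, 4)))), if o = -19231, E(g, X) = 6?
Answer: 7*I*sqrt(2113) ≈ 321.77*I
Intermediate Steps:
j(R) = -5 + R**2
sqrt(o + (-297*j(17) + Z(E(5, 4)))) = sqrt(-19231 + (-297*(-5 + 17**2) + 6*(1 + 6))) = sqrt(-19231 + (-297*(-5 + 289) + 6*7)) = sqrt(-19231 + (-297*284 + 42)) = sqrt(-19231 + (-84348 + 42)) = sqrt(-19231 - 84306) = sqrt(-103537) = 7*I*sqrt(2113)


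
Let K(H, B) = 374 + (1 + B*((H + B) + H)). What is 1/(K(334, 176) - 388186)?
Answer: -1/239267 ≈ -4.1794e-6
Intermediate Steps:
K(H, B) = 375 + B*(B + 2*H) (K(H, B) = 374 + (1 + B*((B + H) + H)) = 374 + (1 + B*(B + 2*H)) = 375 + B*(B + 2*H))
1/(K(334, 176) - 388186) = 1/((375 + 176² + 2*176*334) - 388186) = 1/((375 + 30976 + 117568) - 388186) = 1/(148919 - 388186) = 1/(-239267) = -1/239267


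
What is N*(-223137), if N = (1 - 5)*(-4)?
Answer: -3570192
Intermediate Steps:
N = 16 (N = -4*(-4) = 16)
N*(-223137) = 16*(-223137) = -3570192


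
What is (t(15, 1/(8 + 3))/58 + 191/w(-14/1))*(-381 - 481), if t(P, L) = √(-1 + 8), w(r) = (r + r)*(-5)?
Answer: -82321/70 - 431*√7/29 ≈ -1215.3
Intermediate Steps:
w(r) = -10*r (w(r) = (2*r)*(-5) = -10*r)
t(P, L) = √7
(t(15, 1/(8 + 3))/58 + 191/w(-14/1))*(-381 - 481) = (√7/58 + 191/((-(-140)/1)))*(-381 - 481) = (√7*(1/58) + 191/((-(-140))))*(-862) = (√7/58 + 191/((-10*(-14))))*(-862) = (√7/58 + 191/140)*(-862) = (191/140 + √7/58)*(-862) = -82321/70 - 431*√7/29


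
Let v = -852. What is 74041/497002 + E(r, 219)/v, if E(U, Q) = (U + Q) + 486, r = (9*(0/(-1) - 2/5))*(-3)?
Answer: -22172053/32079220 ≈ -0.69117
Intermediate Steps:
r = 54/5 (r = (9*(0*(-1) - 2*⅕))*(-3) = (9*(0 - ⅖))*(-3) = (9*(-⅖))*(-3) = -18/5*(-3) = 54/5 ≈ 10.800)
E(U, Q) = 486 + Q + U (E(U, Q) = (Q + U) + 486 = 486 + Q + U)
74041/497002 + E(r, 219)/v = 74041/497002 + (486 + 219 + 54/5)/(-852) = 74041*(1/497002) + (3579/5)*(-1/852) = 6731/45182 - 1193/1420 = -22172053/32079220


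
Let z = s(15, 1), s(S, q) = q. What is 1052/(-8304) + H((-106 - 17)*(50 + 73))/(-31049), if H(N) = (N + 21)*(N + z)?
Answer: -7778457451/1056684 ≈ -7361.2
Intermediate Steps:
z = 1
H(N) = (1 + N)*(21 + N) (H(N) = (N + 21)*(N + 1) = (21 + N)*(1 + N) = (1 + N)*(21 + N))
1052/(-8304) + H((-106 - 17)*(50 + 73))/(-31049) = 1052/(-8304) + (21 + ((-106 - 17)*(50 + 73))**2 + 22*((-106 - 17)*(50 + 73)))/(-31049) = 1052*(-1/8304) + (21 + (-123*123)**2 + 22*(-123*123))*(-1/31049) = -263/2076 + (21 + (-15129)**2 + 22*(-15129))*(-1/31049) = -263/2076 + (21 + 228886641 - 332838)*(-1/31049) = -263/2076 + 228553824*(-1/31049) = -263/2076 - 3746784/509 = -7778457451/1056684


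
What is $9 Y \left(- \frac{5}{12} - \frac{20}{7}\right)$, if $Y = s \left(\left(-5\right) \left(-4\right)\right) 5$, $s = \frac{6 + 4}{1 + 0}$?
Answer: $- \frac{206250}{7} \approx -29464.0$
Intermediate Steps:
$s = 10$ ($s = \frac{10}{1} = 10 \cdot 1 = 10$)
$Y = 1000$ ($Y = 10 \left(\left(-5\right) \left(-4\right)\right) 5 = 10 \cdot 20 \cdot 5 = 200 \cdot 5 = 1000$)
$9 Y \left(- \frac{5}{12} - \frac{20}{7}\right) = 9 \cdot 1000 \left(- \frac{5}{12} - \frac{20}{7}\right) = 9000 \left(\left(-5\right) \frac{1}{12} - \frac{20}{7}\right) = 9000 \left(- \frac{5}{12} - \frac{20}{7}\right) = 9000 \left(- \frac{275}{84}\right) = - \frac{206250}{7}$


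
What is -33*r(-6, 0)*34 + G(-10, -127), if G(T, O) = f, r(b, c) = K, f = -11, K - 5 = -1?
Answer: -4499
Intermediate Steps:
K = 4 (K = 5 - 1 = 4)
r(b, c) = 4
G(T, O) = -11
-33*r(-6, 0)*34 + G(-10, -127) = -33*4*34 - 11 = -132*34 - 11 = -4488 - 11 = -4499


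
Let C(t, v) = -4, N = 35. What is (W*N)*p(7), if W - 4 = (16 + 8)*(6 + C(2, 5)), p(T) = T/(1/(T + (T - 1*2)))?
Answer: 152880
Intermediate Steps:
p(T) = T*(-2 + 2*T) (p(T) = T/(1/(T + (T - 2))) = T/(1/(T + (-2 + T))) = T/(1/(-2 + 2*T)) = T*(-2 + 2*T))
W = 52 (W = 4 + (16 + 8)*(6 - 4) = 4 + 24*2 = 4 + 48 = 52)
(W*N)*p(7) = (52*35)*(2*7*(-1 + 7)) = 1820*(2*7*6) = 1820*84 = 152880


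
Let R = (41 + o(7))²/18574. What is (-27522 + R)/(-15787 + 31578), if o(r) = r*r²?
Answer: -255523086/146651017 ≈ -1.7424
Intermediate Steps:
o(r) = r³
R = 73728/9287 (R = (41 + 7³)²/18574 = (41 + 343)²*(1/18574) = 384²*(1/18574) = 147456*(1/18574) = 73728/9287 ≈ 7.9388)
(-27522 + R)/(-15787 + 31578) = (-27522 + 73728/9287)/(-15787 + 31578) = -255523086/9287/15791 = -255523086/9287*1/15791 = -255523086/146651017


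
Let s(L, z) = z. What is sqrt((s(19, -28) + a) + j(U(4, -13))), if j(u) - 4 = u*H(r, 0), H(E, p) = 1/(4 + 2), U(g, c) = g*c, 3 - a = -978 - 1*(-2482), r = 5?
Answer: I*sqrt(13803)/3 ≈ 39.162*I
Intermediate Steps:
a = -1501 (a = 3 - (-978 - 1*(-2482)) = 3 - (-978 + 2482) = 3 - 1*1504 = 3 - 1504 = -1501)
U(g, c) = c*g
H(E, p) = 1/6
j(u) = 4 + u/6 (j(u) = 4 + u*(1/6) = 4 + u/6)
sqrt((s(19, -28) + a) + j(U(4, -13))) = sqrt((-28 - 1501) + (4 + (-13*4)/6)) = sqrt(-1529 + (4 + (1/6)*(-52))) = sqrt(-1529 + (4 - 26/3)) = sqrt(-1529 - 14/3) = sqrt(-4601/3) = I*sqrt(13803)/3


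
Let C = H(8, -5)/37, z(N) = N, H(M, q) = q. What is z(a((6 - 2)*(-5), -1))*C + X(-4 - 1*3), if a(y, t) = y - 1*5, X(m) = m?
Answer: -134/37 ≈ -3.6216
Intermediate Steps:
a(y, t) = -5 + y (a(y, t) = y - 5 = -5 + y)
C = -5/37 ≈ -0.13514
z(a((6 - 2)*(-5), -1))*C + X(-4 - 1*3) = (-5 + (6 - 2)*(-5))*(-5/37) + (-4 - 1*3) = (-5 + 4*(-5))*(-5/37) + (-4 - 3) = (-5 - 20)*(-5/37) - 7 = -25*(-5/37) - 7 = 125/37 - 7 = -134/37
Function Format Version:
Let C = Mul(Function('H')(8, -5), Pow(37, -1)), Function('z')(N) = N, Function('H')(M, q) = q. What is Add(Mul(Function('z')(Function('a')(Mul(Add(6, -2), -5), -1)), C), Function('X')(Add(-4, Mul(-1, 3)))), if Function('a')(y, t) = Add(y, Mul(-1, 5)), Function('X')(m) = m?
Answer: Rational(-134, 37) ≈ -3.6216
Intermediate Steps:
Function('a')(y, t) = Add(-5, y) (Function('a')(y, t) = Add(y, -5) = Add(-5, y))
C = Rational(-5, 37) (C = Mul(-5, Pow(37, -1)) = Mul(-5, Rational(1, 37)) = Rational(-5, 37) ≈ -0.13514)
Add(Mul(Function('z')(Function('a')(Mul(Add(6, -2), -5), -1)), C), Function('X')(Add(-4, Mul(-1, 3)))) = Add(Mul(Add(-5, Mul(Add(6, -2), -5)), Rational(-5, 37)), Add(-4, Mul(-1, 3))) = Add(Mul(Add(-5, Mul(4, -5)), Rational(-5, 37)), Add(-4, -3)) = Add(Mul(Add(-5, -20), Rational(-5, 37)), -7) = Add(Mul(-25, Rational(-5, 37)), -7) = Add(Rational(125, 37), -7) = Rational(-134, 37)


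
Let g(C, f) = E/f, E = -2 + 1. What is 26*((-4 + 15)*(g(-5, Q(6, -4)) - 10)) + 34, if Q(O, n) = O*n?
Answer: -33769/12 ≈ -2814.1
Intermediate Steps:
E = -1
g(C, f) = -1/f
26*((-4 + 15)*(g(-5, Q(6, -4)) - 10)) + 34 = 26*((-4 + 15)*(-1/(6*(-4)) - 10)) + 34 = 26*(11*(-1/(-24) - 10)) + 34 = 26*(11*(-1*(-1/24) - 10)) + 34 = 26*(11*(1/24 - 10)) + 34 = 26*(11*(-239/24)) + 34 = 26*(-2629/24) + 34 = -34177/12 + 34 = -33769/12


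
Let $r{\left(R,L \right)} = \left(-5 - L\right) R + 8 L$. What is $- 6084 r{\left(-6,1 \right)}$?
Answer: $-267696$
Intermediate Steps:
$r{\left(R,L \right)} = 8 L + R \left(-5 - L\right)$ ($r{\left(R,L \right)} = R \left(-5 - L\right) + 8 L = 8 L + R \left(-5 - L\right)$)
$- 6084 r{\left(-6,1 \right)} = - 6084 \left(\left(-5\right) \left(-6\right) + 8 \cdot 1 - 1 \left(-6\right)\right) = - 6084 \left(30 + 8 + 6\right) = \left(-6084\right) 44 = -267696$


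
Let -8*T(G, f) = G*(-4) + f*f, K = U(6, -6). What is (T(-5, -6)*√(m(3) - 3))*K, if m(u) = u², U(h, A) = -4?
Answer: 28*√6 ≈ 68.586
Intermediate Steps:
K = -4
T(G, f) = G/2 - f²/8 (T(G, f) = -(G*(-4) + f*f)/8 = -(-4*G + f²)/8 = -(f² - 4*G)/8 = G/2 - f²/8)
(T(-5, -6)*√(m(3) - 3))*K = (((½)*(-5) - ⅛*(-6)²)*√(3² - 3))*(-4) = ((-5/2 - ⅛*36)*√(9 - 3))*(-4) = ((-5/2 - 9/2)*√6)*(-4) = -7*√6*(-4) = 28*√6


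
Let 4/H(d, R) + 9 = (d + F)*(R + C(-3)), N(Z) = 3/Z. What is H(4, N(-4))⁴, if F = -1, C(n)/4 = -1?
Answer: 65536/74805201 ≈ 0.00087609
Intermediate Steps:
C(n) = -4 (C(n) = 4*(-1) = -4)
H(d, R) = 4/(-9 + (-1 + d)*(-4 + R)) (H(d, R) = 4/(-9 + (d - 1)*(R - 4)) = 4/(-9 + (-1 + d)*(-4 + R)))
H(4, N(-4))⁴ = (4/(-5 - 3/(-4) - 4*4 + (3/(-4))*4))⁴ = (4/(-5 - 3*(-1)/4 - 16 + (3*(-¼))*4))⁴ = (4/(-5 - 1*(-¾) - 16 - ¾*4))⁴ = (4/(-5 + ¾ - 16 - 3))⁴ = (4/(-93/4))⁴ = (4*(-4/93))⁴ = (-16/93)⁴ = 65536/74805201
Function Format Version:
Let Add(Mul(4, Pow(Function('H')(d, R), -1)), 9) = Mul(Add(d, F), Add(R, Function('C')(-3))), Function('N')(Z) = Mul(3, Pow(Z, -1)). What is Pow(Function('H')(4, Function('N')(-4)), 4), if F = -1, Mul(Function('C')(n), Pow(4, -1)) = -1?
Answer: Rational(65536, 74805201) ≈ 0.00087609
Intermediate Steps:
Function('C')(n) = -4 (Function('C')(n) = Mul(4, -1) = -4)
Function('H')(d, R) = Mul(4, Pow(Add(-9, Mul(Add(-1, d), Add(-4, R))), -1)) (Function('H')(d, R) = Mul(4, Pow(Add(-9, Mul(Add(d, -1), Add(R, -4))), -1)) = Mul(4, Pow(Add(-9, Mul(Add(-1, d), Add(-4, R))), -1)))
Pow(Function('H')(4, Function('N')(-4)), 4) = Pow(Mul(4, Pow(Add(-5, Mul(-1, Mul(3, Pow(-4, -1))), Mul(-4, 4), Mul(Mul(3, Pow(-4, -1)), 4)), -1)), 4) = Pow(Mul(4, Pow(Add(-5, Mul(-1, Mul(3, Rational(-1, 4))), -16, Mul(Mul(3, Rational(-1, 4)), 4)), -1)), 4) = Pow(Mul(4, Pow(Add(-5, Mul(-1, Rational(-3, 4)), -16, Mul(Rational(-3, 4), 4)), -1)), 4) = Pow(Mul(4, Pow(Add(-5, Rational(3, 4), -16, -3), -1)), 4) = Pow(Mul(4, Pow(Rational(-93, 4), -1)), 4) = Pow(Mul(4, Rational(-4, 93)), 4) = Pow(Rational(-16, 93), 4) = Rational(65536, 74805201)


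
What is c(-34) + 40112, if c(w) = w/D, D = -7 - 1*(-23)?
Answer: 320879/8 ≈ 40110.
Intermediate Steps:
D = 16 (D = -7 + 23 = 16)
c(w) = w/16
c(-34) + 40112 = (1/16)*(-34) + 40112 = -17/8 + 40112 = 320879/8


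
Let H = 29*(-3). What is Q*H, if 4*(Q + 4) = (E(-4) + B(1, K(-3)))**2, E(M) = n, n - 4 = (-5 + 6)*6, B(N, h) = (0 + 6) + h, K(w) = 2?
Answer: -6699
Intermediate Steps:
B(N, h) = 6 + h
n = 10 (n = 4 + (-5 + 6)*6 = 4 + 1*6 = 4 + 6 = 10)
E(M) = 10
H = -87
Q = 77 (Q = -4 + (10 + (6 + 2))**2/4 = -4 + (10 + 8)**2/4 = -4 + (1/4)*18**2 = -4 + (1/4)*324 = -4 + 81 = 77)
Q*H = 77*(-87) = -6699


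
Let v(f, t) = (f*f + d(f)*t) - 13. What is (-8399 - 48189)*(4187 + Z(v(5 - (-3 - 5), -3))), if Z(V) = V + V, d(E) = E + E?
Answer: -245761684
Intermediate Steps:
d(E) = 2*E
v(f, t) = -13 + f² + 2*f*t (v(f, t) = (f*f + (2*f)*t) - 13 = (f² + 2*f*t) - 13 = -13 + f² + 2*f*t)
Z(V) = 2*V
(-8399 - 48189)*(4187 + Z(v(5 - (-3 - 5), -3))) = (-8399 - 48189)*(4187 + 2*(-13 + (5 - (-3 - 5))² + 2*(5 - (-3 - 5))*(-3))) = -56588*(4187 + 2*(-13 + (5 - 1*(-8))² + 2*(5 - 1*(-8))*(-3))) = -56588*(4187 + 2*(-13 + (5 + 8)² + 2*(5 + 8)*(-3))) = -56588*(4187 + 2*(-13 + 13² + 2*13*(-3))) = -56588*(4187 + 2*(-13 + 169 - 78)) = -56588*(4187 + 2*78) = -56588*(4187 + 156) = -56588*4343 = -245761684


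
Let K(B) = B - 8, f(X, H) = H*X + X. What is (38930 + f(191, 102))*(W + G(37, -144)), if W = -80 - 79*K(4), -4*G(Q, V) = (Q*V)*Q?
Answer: 2902020560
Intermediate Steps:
G(Q, V) = -V*Q²/4 (G(Q, V) = -Q*V*Q/4 = -V*Q²/4)
f(X, H) = X + H*X
K(B) = -8 + B
W = 236 (W = -80 - 79*(-8 + 4) = -80 - 79*(-4) = -80 + 316 = 236)
(38930 + f(191, 102))*(W + G(37, -144)) = (38930 + 191*(1 + 102))*(236 - ¼*(-144)*37²) = (38930 + 191*103)*(236 - ¼*(-144)*1369) = (38930 + 19673)*(236 + 49284) = 58603*49520 = 2902020560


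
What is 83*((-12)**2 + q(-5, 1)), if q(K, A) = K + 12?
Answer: 12533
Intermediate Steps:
q(K, A) = 12 + K
83*((-12)**2 + q(-5, 1)) = 83*((-12)**2 + (12 - 5)) = 83*(144 + 7) = 83*151 = 12533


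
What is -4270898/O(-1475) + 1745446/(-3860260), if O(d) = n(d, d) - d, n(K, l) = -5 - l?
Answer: -329838341039/227369314 ≈ -1450.7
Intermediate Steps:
O(d) = -5 - 2*d (O(d) = (-5 - d) - d = -5 - 2*d)
-4270898/O(-1475) + 1745446/(-3860260) = -4270898/(-5 - 2*(-1475)) + 1745446/(-3860260) = -4270898/(-5 + 2950) + 1745446*(-1/3860260) = -4270898/2945 - 872723/1930130 = -329838341039/227369314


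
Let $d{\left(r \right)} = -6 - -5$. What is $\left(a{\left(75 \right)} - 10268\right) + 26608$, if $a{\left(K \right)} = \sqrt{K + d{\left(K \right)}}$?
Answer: $16340 + \sqrt{74} \approx 16349.0$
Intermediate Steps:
$d{\left(r \right)} = -1$ ($d{\left(r \right)} = -6 + 5 = -1$)
$a{\left(K \right)} = \sqrt{-1 + K}$ ($a{\left(K \right)} = \sqrt{K - 1} = \sqrt{-1 + K}$)
$\left(a{\left(75 \right)} - 10268\right) + 26608 = \left(\sqrt{-1 + 75} - 10268\right) + 26608 = \left(\sqrt{74} - 10268\right) + 26608 = \left(-10268 + \sqrt{74}\right) + 26608 = 16340 + \sqrt{74}$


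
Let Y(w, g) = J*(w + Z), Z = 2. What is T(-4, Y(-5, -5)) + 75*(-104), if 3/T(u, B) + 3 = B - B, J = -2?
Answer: -7801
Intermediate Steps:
Y(w, g) = -4 - 2*w (Y(w, g) = -2*(w + 2) = -2*(2 + w) = -4 - 2*w)
T(u, B) = -1 (T(u, B) = 3/(-3 + (B - B)) = 3/(-3 + 0) = 3/(-3) = 3*(-⅓) = -1)
T(-4, Y(-5, -5)) + 75*(-104) = -1 + 75*(-104) = -1 - 7800 = -7801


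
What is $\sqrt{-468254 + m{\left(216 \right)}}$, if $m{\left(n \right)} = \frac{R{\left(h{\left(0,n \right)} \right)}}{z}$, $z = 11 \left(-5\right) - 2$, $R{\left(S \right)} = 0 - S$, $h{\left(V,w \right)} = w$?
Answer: $\frac{i \sqrt{169038326}}{19} \approx 684.29 i$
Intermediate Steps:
$R{\left(S \right)} = - S$
$z = -57$ ($z = -55 - 2 = -57$)
$m{\left(n \right)} = \frac{n}{57}$ ($m{\left(n \right)} = \frac{\left(-1\right) n}{-57} = - n \left(- \frac{1}{57}\right) = \frac{n}{57}$)
$\sqrt{-468254 + m{\left(216 \right)}} = \sqrt{-468254 + \frac{1}{57} \cdot 216} = \sqrt{-468254 + \frac{72}{19}} = \sqrt{- \frac{8896754}{19}} = \frac{i \sqrt{169038326}}{19}$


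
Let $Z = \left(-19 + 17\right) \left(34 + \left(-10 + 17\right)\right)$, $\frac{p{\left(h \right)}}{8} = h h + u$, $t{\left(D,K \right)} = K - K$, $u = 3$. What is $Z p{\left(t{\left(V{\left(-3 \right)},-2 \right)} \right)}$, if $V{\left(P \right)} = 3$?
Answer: $-1968$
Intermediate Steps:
$t{\left(D,K \right)} = 0$
$p{\left(h \right)} = 24 + 8 h^{2}$ ($p{\left(h \right)} = 8 \left(h h + 3\right) = 8 \left(h^{2} + 3\right) = 8 \left(3 + h^{2}\right) = 24 + 8 h^{2}$)
$Z = -82$ ($Z = - 2 \left(34 + 7\right) = \left(-2\right) 41 = -82$)
$Z p{\left(t{\left(V{\left(-3 \right)},-2 \right)} \right)} = - 82 \left(24 + 8 \cdot 0^{2}\right) = - 82 \left(24 + 8 \cdot 0\right) = - 82 \left(24 + 0\right) = \left(-82\right) 24 = -1968$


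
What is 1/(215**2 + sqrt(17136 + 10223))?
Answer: 46225/2136723266 - sqrt(27359)/2136723266 ≈ 2.1556e-5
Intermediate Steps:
1/(215**2 + sqrt(17136 + 10223)) = 1/(46225 + sqrt(27359))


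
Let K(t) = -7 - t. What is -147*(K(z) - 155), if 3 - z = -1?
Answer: 24402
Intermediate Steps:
z = 4 (z = 3 - 1*(-1) = 3 + 1 = 4)
-147*(K(z) - 155) = -147*((-7 - 1*4) - 155) = -147*((-7 - 4) - 155) = -147*(-11 - 155) = -147*(-166) = 24402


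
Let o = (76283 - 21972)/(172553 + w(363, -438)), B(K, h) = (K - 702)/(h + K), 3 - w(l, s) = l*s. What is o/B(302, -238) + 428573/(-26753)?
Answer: -1779073191241/110874464375 ≈ -16.046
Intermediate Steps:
w(l, s) = 3 - l*s
B(K, h) = (-702 + K)/(K + h)
o = 54311/331550 (o = (76283 - 21972)/(172553 + (3 - 1*363*(-438))) = 54311/(172553 + (3 + 158994)) = 54311/(172553 + 158997) = 54311/331550 ≈ 0.16381)
o/B(302, -238) + 428573/(-26753) = 54311/(331550*(((-702 + 302)/(302 - 238)))) + 428573/(-26753) = 54311/(331550*((-400/64))) + 428573*(-1/26753) = 54311/(331550*(((1/64)*(-400)))) - 428573/26753 = 54311/(331550*(-25/4)) - 428573/26753 = (54311/331550)*(-4/25) - 428573/26753 = -108622/4144375 - 428573/26753 = -1779073191241/110874464375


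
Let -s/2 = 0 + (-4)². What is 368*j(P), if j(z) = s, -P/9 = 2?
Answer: -11776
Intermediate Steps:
P = -18 (P = -9*2 = -18)
s = -32 (s = -2*(0 + (-4)²) = -2*(0 + 16) = -2*16 = -32)
j(z) = -32
368*j(P) = 368*(-32) = -11776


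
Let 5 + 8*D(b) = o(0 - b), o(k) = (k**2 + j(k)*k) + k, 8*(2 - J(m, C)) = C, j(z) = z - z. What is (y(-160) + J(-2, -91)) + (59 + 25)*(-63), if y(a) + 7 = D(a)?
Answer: -8265/4 ≈ -2066.3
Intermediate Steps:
j(z) = 0
J(m, C) = 2 - C/8
o(k) = k + k**2 (o(k) = (k**2 + 0*k) + k = (k**2 + 0) + k = k**2 + k = k + k**2)
D(b) = -5/8 - b*(1 - b)/8 (D(b) = -5/8 + ((0 - b)*(1 + (0 - b)))/8 = -5/8 + ((-b)*(1 - b))/8 = -5/8 + (-b*(1 - b))/8 = -5/8 - b*(1 - b)/8)
y(a) = -61/8 - a/8 + a**2/8 (y(a) = -7 + (-5/8 - a/8 + a**2/8) = -61/8 - a/8 + a**2/8)
(y(-160) + J(-2, -91)) + (59 + 25)*(-63) = ((-61/8 - 1/8*(-160) + (1/8)*(-160)**2) + (2 - 1/8*(-91))) + (59 + 25)*(-63) = ((-61/8 + 20 + (1/8)*25600) + (2 + 91/8)) + 84*(-63) = ((-61/8 + 20 + 3200) + 107/8) - 5292 = (25699/8 + 107/8) - 5292 = 12903/4 - 5292 = -8265/4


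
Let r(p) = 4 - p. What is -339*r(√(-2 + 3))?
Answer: -1017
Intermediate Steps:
-339*r(√(-2 + 3)) = -339*(4 - √(-2 + 3)) = -339*(4 - √1) = -339*(4 - 1*1) = -339*(4 - 1) = -339*3 = -1017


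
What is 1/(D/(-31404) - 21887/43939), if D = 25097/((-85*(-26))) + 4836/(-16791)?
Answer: -17068003291695720/8507970196858031 ≈ -2.0061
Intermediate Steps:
D = 136905389/12369370 (D = 25097/2210 + 4836*(-1/16791) = 25097*(1/2210) - 1612/5597 = 25097/2210 - 1612/5597 = 136905389/12369370 ≈ 11.068)
1/(D/(-31404) - 21887/43939) = 1/((136905389/12369370)/(-31404) - 21887/43939) = 1/((136905389/12369370)*(-1/31404) - 21887*1/43939) = 1/(-136905389/388447695480 - 21887/43939) = 1/(-8507970196858031/17068003291695720) = -17068003291695720/8507970196858031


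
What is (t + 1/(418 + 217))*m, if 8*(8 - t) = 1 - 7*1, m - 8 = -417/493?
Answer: 78401683/1252220 ≈ 62.610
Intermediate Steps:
m = 3527/493 (m = 8 - 417/493 = 3527/493 ≈ 7.1542)
t = 35/4 (t = 8 - (1 - 7*1)/8 = 8 - (1 - 7)/8 = 8 - ⅛*(-6) = 8 + ¾ = 35/4 ≈ 8.7500)
(t + 1/(418 + 217))*m = (35/4 + 1/(418 + 217))*(3527/493) = (35/4 + 1/635)*(3527/493) = (22229/2540)*(3527/493) = 78401683/1252220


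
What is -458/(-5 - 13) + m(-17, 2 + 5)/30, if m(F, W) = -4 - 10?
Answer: 1124/45 ≈ 24.978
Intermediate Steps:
m(F, W) = -14
-458/(-5 - 13) + m(-17, 2 + 5)/30 = -458/(-5 - 13) - 14/30 = -458/(-18) - 14*1/30 = -458*(-1/18) - 7/15 = 229/9 - 7/15 = 1124/45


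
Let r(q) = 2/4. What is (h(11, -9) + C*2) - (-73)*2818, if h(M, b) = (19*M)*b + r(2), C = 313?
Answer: 408919/2 ≈ 2.0446e+5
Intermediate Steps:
r(q) = ½ (r(q) = 2*(¼) = ½)
h(M, b) = ½ + 19*M*b (h(M, b) = (19*M)*b + ½ = 19*M*b + ½ = ½ + 19*M*b)
(h(11, -9) + C*2) - (-73)*2818 = ((½ + 19*11*(-9)) + 313*2) - (-73)*2818 = ((½ - 1881) + 626) - 1*(-205714) = (-3761/2 + 626) + 205714 = -2509/2 + 205714 = 408919/2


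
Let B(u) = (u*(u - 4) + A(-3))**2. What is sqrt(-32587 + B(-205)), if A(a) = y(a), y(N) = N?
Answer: sqrt(1835404377) ≈ 42842.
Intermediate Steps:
A(a) = a
B(u) = (-3 + u*(-4 + u))**2 (B(u) = (u*(u - 4) - 3)**2 = (u*(-4 + u) - 3)**2 = (-3 + u*(-4 + u))**2)
sqrt(-32587 + B(-205)) = sqrt(-32587 + (3 - 1*(-205)**2 + 4*(-205))**2) = sqrt(-32587 + (3 - 1*42025 - 820)**2) = sqrt(-32587 + (3 - 42025 - 820)**2) = sqrt(-32587 + (-42842)**2) = sqrt(-32587 + 1835436964) = sqrt(1835404377)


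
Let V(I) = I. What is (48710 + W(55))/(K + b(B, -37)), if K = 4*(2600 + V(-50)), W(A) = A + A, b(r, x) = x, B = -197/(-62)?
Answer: 48820/10163 ≈ 4.8037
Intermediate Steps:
B = 197/62 (B = -197*(-1/62) = 197/62 ≈ 3.1774)
W(A) = 2*A
K = 10200 (K = 4*(2600 - 50) = 4*2550 = 10200)
(48710 + W(55))/(K + b(B, -37)) = (48710 + 2*55)/(10200 - 37) = (48710 + 110)/10163 = 48820*(1/10163) = 48820/10163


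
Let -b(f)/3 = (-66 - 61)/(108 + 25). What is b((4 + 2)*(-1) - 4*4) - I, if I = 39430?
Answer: -5243809/133 ≈ -39427.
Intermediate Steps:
b(f) = 381/133 (b(f) = -3*(-66 - 61)/(108 + 25) = -(-381)/133 = -3*(-127/133) = 381/133)
b((4 + 2)*(-1) - 4*4) - I = 381/133 - 1*39430 = 381/133 - 39430 = -5243809/133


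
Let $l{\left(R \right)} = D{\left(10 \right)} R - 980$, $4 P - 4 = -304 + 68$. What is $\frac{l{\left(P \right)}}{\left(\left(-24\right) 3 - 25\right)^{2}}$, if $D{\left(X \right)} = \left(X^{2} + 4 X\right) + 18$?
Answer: $- \frac{10144}{9409} \approx -1.0781$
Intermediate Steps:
$P = -58$ ($P = 1 + \frac{-304 + 68}{4} = 1 + \frac{1}{4} \left(-236\right) = 1 - 59 = -58$)
$D{\left(X \right)} = 18 + X^{2} + 4 X$
$l{\left(R \right)} = -980 + 158 R$ ($l{\left(R \right)} = \left(18 + 10^{2} + 4 \cdot 10\right) R - 980 = \left(18 + 100 + 40\right) R - 980 = 158 R - 980 = -980 + 158 R$)
$\frac{l{\left(P \right)}}{\left(\left(-24\right) 3 - 25\right)^{2}} = \frac{-980 + 158 \left(-58\right)}{\left(\left(-24\right) 3 - 25\right)^{2}} = \frac{-980 - 9164}{\left(-72 - 25\right)^{2}} = - \frac{10144}{\left(-97\right)^{2}} = - \frac{10144}{9409}$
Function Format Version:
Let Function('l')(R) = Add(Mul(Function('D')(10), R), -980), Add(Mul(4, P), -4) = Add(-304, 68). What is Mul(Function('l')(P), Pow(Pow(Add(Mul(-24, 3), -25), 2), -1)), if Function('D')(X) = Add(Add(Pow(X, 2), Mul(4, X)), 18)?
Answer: Rational(-10144, 9409) ≈ -1.0781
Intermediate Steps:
P = -58 (P = Add(1, Mul(Rational(1, 4), Add(-304, 68))) = Add(1, Mul(Rational(1, 4), -236)) = Add(1, -59) = -58)
Function('D')(X) = Add(18, Pow(X, 2), Mul(4, X))
Function('l')(R) = Add(-980, Mul(158, R)) (Function('l')(R) = Add(Mul(Add(18, Pow(10, 2), Mul(4, 10)), R), -980) = Add(Mul(Add(18, 100, 40), R), -980) = Add(Mul(158, R), -980) = Add(-980, Mul(158, R)))
Mul(Function('l')(P), Pow(Pow(Add(Mul(-24, 3), -25), 2), -1)) = Mul(Add(-980, Mul(158, -58)), Pow(Pow(Add(Mul(-24, 3), -25), 2), -1)) = Mul(Add(-980, -9164), Pow(Pow(Add(-72, -25), 2), -1)) = Mul(-10144, Pow(Pow(-97, 2), -1)) = Mul(-10144, Pow(9409, -1)) = Mul(-10144, Rational(1, 9409)) = Rational(-10144, 9409)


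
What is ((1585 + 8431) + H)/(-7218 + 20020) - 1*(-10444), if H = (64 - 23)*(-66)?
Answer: 66855699/6401 ≈ 10445.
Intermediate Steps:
H = -2706 (H = 41*(-66) = -2706)
((1585 + 8431) + H)/(-7218 + 20020) - 1*(-10444) = ((1585 + 8431) - 2706)/(-7218 + 20020) - 1*(-10444) = (10016 - 2706)/12802 + 10444 = 7310*(1/12802) + 10444 = 3655/6401 + 10444 = 66855699/6401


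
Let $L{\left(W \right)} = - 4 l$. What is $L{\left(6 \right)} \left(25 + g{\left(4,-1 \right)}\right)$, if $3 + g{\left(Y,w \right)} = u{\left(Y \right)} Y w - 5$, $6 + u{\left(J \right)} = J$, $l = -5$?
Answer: $500$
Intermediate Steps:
$u{\left(J \right)} = -6 + J$
$L{\left(W \right)} = 20$ ($L{\left(W \right)} = \left(-4\right) \left(-5\right) = 20$)
$g{\left(Y,w \right)} = -8 + Y w \left(-6 + Y\right)$ ($g{\left(Y,w \right)} = -3 + \left(\left(-6 + Y\right) Y w - 5\right) = -3 + \left(Y \left(-6 + Y\right) w - 5\right) = -3 + \left(Y w \left(-6 + Y\right) - 5\right) = -3 + \left(-5 + Y w \left(-6 + Y\right)\right) = -8 + Y w \left(-6 + Y\right)$)
$L{\left(6 \right)} \left(25 + g{\left(4,-1 \right)}\right) = 20 \left(25 - \left(8 + 4 \left(-6 + 4\right)\right)\right) = 20 \left(25 - \left(8 + 4 \left(-2\right)\right)\right) = 20 \left(25 + \left(-8 + 8\right)\right) = 20 \left(25 + 0\right) = 20 \cdot 25 = 500$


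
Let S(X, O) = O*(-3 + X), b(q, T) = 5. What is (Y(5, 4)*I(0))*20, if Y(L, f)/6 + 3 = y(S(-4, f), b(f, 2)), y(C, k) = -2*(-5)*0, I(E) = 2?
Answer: -720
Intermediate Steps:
y(C, k) = 0 (y(C, k) = 10*0 = 0)
Y(L, f) = -18 (Y(L, f) = -18 + 6*0 = -18 + 0 = -18)
(Y(5, 4)*I(0))*20 = -18*2*20 = -36*20 = -720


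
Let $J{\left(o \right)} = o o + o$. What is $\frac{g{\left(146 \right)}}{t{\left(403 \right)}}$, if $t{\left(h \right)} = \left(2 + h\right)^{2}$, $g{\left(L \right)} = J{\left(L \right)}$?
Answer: $\frac{7154}{54675} \approx 0.13085$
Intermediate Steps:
$J{\left(o \right)} = o + o^{2}$ ($J{\left(o \right)} = o^{2} + o = o + o^{2}$)
$g{\left(L \right)} = L \left(1 + L\right)$
$\frac{g{\left(146 \right)}}{t{\left(403 \right)}} = \frac{146 \left(1 + 146\right)}{\left(2 + 403\right)^{2}} = \frac{146 \cdot 147}{405^{2}} = \frac{21462}{164025} = 21462 \cdot \frac{1}{164025} = \frac{7154}{54675}$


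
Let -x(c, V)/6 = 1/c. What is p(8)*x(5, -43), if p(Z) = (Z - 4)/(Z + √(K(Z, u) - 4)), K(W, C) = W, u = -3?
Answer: -12/25 ≈ -0.48000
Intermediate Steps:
x(c, V) = -6/c
p(Z) = (-4 + Z)/(Z + √(-4 + Z)) (p(Z) = (Z - 4)/(Z + √(Z - 4)) = (-4 + Z)/(Z + √(-4 + Z)))
p(8)*x(5, -43) = ((-4 + 8)/(8 + √(-4 + 8)))*(-6/5) = (4/(8 + √4))*(-6*⅕) = (4/(8 + 2))*(-6/5) = (4/10)*(-6/5) = ((⅒)*4)*(-6/5) = (⅖)*(-6/5) = -12/25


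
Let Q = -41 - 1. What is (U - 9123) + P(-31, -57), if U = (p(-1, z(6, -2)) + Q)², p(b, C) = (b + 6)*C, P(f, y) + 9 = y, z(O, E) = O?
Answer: -9045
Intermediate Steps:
P(f, y) = -9 + y
p(b, C) = C*(6 + b) (p(b, C) = (6 + b)*C = C*(6 + b))
Q = -42
U = 144 (U = (6*(6 - 1) - 42)² = (6*5 - 42)² = (30 - 42)² = (-12)² = 144)
(U - 9123) + P(-31, -57) = (144 - 9123) + (-9 - 57) = -8979 - 66 = -9045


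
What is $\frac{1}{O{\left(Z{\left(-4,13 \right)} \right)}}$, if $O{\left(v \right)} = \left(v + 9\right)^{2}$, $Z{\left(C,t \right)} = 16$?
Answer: $\frac{1}{625} \approx 0.0016$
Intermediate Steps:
$O{\left(v \right)} = \left(9 + v\right)^{2}$
$\frac{1}{O{\left(Z{\left(-4,13 \right)} \right)}} = \frac{1}{\left(9 + 16\right)^{2}} = \frac{1}{25^{2}} = \frac{1}{625}$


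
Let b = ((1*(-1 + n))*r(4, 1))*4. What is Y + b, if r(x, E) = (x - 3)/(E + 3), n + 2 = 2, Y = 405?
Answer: 404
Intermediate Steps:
n = 0 (n = -2 + 2 = 0)
r(x, E) = (-3 + x)/(3 + E)
b = -1 (b = ((1*(-1 + 0))*((-3 + 4)/(3 + 1)))*4 = ((1*(-1))*(1/4))*4 = -1/4*4 = -1*¼*4 = -¼*4 = -1)
Y + b = 405 - 1 = 404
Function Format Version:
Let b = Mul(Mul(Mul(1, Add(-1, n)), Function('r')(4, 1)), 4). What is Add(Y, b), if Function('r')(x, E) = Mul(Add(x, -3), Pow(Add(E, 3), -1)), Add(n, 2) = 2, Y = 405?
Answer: 404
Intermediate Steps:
n = 0 (n = Add(-2, 2) = 0)
Function('r')(x, E) = Mul(Pow(Add(3, E), -1), Add(-3, x)) (Function('r')(x, E) = Mul(Add(-3, x), Pow(Add(3, E), -1)) = Mul(Pow(Add(3, E), -1), Add(-3, x)))
b = -1 (b = Mul(Mul(Mul(1, Add(-1, 0)), Mul(Pow(Add(3, 1), -1), Add(-3, 4))), 4) = Mul(Mul(Mul(1, -1), Mul(Pow(4, -1), 1)), 4) = Mul(Mul(-1, Mul(Rational(1, 4), 1)), 4) = Mul(Mul(-1, Rational(1, 4)), 4) = Mul(Rational(-1, 4), 4) = -1)
Add(Y, b) = Add(405, -1) = 404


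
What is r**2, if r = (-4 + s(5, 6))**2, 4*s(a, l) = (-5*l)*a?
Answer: 47458321/16 ≈ 2.9661e+6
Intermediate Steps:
s(a, l) = -5*a*l/4 (s(a, l) = ((-5*l)*a)/4 = (-5*a*l)/4 = -5*a*l/4)
r = 6889/4 (r = (-4 - 5/4*5*6)**2 = (-4 - 75/2)**2 = (-83/2)**2 = 6889/4 ≈ 1722.3)
r**2 = (6889/4)**2 = 47458321/16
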